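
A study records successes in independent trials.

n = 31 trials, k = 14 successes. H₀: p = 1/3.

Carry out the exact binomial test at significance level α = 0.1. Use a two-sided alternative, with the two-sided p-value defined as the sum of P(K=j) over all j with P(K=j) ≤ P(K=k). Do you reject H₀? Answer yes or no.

reject H₀: no

Exact binomial: n=31, k=14, p₀=1/3=0.3333
P(X=j) = C(n,j)·p₀^j·(1−p₀)^(n−j); p = Σ P(X=j) over j with P(X=j) ≤ P(X=14)
p-value (two-sided) = 0.18289
At α=0.1: p ≥ α → fail to reject H₀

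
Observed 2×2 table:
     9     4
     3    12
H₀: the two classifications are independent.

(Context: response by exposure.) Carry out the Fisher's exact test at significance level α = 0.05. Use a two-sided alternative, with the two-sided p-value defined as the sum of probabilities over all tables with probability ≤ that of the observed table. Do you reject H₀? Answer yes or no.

reject H₀: yes

Margins: r₁=13, r₂=15, c₁=12, c₂=16, n=28
p_obs = C(13,9)·C(15,3)/C(28,12); sum pmf over tables with pmf ≤ p_obs
p-value (two-sided) = 0.02002
At α=0.05: p < α → reject H₀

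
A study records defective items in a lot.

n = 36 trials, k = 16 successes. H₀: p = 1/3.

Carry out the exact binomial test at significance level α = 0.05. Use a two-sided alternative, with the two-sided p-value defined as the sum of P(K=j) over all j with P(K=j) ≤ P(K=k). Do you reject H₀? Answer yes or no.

Exact binomial: n=36, k=16, p₀=1/3=0.3333
P(X=j) = C(n,j)·p₀^j·(1−p₀)^(n−j); p = Σ P(X=j) over j with P(X=j) ≤ P(X=16)
p-value (two-sided) = 0.16080
At α=0.05: p ≥ α → fail to reject H₀

reject H₀: no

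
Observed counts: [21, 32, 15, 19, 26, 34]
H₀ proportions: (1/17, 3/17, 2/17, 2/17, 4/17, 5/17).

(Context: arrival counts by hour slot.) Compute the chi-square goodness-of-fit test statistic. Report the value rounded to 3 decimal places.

test statistic = 23.640

n = 147; E_i = n·p_i = [8.65, 25.94, 17.29, 17.29, 34.59, 43.24]
χ² = (21−8.65)²/8.65 + (32−25.94)²/25.94 + (15−17.29)²/17.29 + (19−17.29)²/17.29 + (26−34.59)²/34.59 + (34−43.24)²/43.24 = 23.6399
df = 5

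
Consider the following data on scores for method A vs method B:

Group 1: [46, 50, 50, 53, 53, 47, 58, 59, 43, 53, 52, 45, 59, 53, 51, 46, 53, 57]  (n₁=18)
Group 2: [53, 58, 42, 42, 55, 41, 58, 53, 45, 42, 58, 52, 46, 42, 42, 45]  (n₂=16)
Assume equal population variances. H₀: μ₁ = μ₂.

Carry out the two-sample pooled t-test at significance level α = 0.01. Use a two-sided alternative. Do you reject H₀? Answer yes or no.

reject H₀: no

x̄₁=51.556, s₁=4.829, n₁=18
x̄₂=48.375, s₂=6.652, n₂=16
s_p² = [17·4.829² + 15·6.652²]/32 = 33.1311
SE = √(s_p²·(1/18+1/16)) = 1.9777
t = (51.556−48.375)/1.9777 = 1.6082
df = 32
p-value (two-sided) = 0.11761
At α=0.01: p ≥ α → fail to reject H₀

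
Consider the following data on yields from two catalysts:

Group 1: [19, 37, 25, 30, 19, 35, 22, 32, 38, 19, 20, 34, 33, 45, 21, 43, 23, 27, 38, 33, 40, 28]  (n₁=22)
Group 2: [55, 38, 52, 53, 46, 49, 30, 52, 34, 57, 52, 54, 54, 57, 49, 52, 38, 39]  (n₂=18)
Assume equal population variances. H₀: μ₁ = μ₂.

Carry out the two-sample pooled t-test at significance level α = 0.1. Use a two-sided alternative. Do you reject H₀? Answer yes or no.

x̄₁=30.045, s₁=8.249, n₁=22
x̄₂=47.833, s₂=8.326, n₂=18
s_p² = [21·8.249² + 17·8.326²]/38 = 68.6172
SE = √(s_p²·(1/22+1/18)) = 2.6327
t = (30.045−47.833)/2.6327 = -6.7566
df = 38
p-value (two-sided) = 0.00000
At α=0.1: p < α → reject H₀

reject H₀: yes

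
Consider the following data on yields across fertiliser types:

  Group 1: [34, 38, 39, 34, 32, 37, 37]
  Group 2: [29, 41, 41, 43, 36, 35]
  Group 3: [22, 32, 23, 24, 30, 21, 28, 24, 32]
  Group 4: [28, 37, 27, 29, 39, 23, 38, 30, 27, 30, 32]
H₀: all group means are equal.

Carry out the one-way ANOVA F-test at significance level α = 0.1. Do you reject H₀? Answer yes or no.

reject H₀: yes

Group means [35.86, 37.50, 26.22, 30.91], grand mean 31.879
SSB = Σnᵢ(x̄ᵢ−x̄)² = 598.693; SSW = ΣΣ(x−x̄ᵢ)² = 584.822
MSB = 598.693/3 = 199.5645; MSW = 584.822/29 = 20.1663
F = MSB/MSW = 9.8960
df = (3, 29)
p-value (upper-tail) = 0.00012
At α=0.1: p < α → reject H₀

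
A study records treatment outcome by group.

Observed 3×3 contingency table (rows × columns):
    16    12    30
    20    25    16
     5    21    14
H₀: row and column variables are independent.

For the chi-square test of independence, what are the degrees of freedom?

degrees of freedom = 4

df = (r−1)(c−1) = (3−1)·(3−1) = 4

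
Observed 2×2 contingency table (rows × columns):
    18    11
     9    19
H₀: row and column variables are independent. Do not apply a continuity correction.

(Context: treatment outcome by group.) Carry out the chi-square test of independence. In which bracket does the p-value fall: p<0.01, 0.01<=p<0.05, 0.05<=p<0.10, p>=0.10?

p-value bracket: 0.01<=p<0.05

Row totals [29, 28], col totals [27, 30], n=57
χ² = (18−13.74)²/13.74 + (11−15.26)²/15.26 + (9−13.26)²/13.26 + (19−14.74)²/14.74 = 5.1174
df = 1
p-value (upper-tail) = 0.02369
→ bracket: 0.01<=p<0.05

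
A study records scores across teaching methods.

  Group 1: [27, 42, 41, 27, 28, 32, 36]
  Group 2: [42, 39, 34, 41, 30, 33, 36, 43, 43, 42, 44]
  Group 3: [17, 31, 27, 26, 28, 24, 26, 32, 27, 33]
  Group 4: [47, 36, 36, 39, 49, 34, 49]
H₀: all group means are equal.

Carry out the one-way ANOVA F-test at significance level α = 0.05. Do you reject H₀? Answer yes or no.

Group means [33.29, 38.82, 27.10, 41.43], grand mean 34.886
SSB = Σnᵢ(x̄ᵢ−x̄)² = 1093.864; SSW = ΣΣ(x−x̄ᵢ)² = 935.679
MSB = 1093.864/3 = 364.6212; MSW = 935.679/31 = 30.1832
F = MSB/MSW = 12.0803
df = (3, 31)
p-value (upper-tail) = 0.00002
At α=0.05: p < α → reject H₀

reject H₀: yes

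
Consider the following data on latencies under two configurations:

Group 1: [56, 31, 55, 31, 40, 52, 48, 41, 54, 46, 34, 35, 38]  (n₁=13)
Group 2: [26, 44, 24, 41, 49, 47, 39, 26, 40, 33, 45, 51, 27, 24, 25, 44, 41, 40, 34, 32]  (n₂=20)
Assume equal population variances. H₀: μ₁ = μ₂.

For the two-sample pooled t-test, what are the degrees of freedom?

degrees of freedom = 31

df = n₁ + n₂ − 2 = 13 + 20 − 2 = 31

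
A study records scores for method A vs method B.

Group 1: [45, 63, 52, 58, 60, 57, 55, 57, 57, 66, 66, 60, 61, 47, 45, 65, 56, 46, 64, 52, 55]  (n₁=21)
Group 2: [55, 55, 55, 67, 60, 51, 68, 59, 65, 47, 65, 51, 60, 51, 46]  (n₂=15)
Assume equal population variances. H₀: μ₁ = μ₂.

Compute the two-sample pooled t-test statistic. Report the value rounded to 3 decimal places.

x̄₁=56.524, s₁=6.743, n₁=21
x̄₂=57.000, s₂=7.131, n₂=15
s_p² = [20·6.743² + 14·7.131²]/34 = 47.6835
SE = √(s_p²·(1/21+1/15)) = 2.3344
t = (56.524−57.000)/2.3344 = -0.2040
df = 34

test statistic = -0.204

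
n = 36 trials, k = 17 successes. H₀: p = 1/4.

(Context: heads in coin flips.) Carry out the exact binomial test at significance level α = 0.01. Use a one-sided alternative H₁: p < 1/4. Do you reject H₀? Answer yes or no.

Exact binomial: n=36, k=17, p₀=1/4=0.2500
P(X≤17) from Σ C(n,i)·p₀^i·(1−p₀)^(n−i)
p-value (one-sided, H₁ less) = 0.99893
At α=0.01: p ≥ α → fail to reject H₀

reject H₀: no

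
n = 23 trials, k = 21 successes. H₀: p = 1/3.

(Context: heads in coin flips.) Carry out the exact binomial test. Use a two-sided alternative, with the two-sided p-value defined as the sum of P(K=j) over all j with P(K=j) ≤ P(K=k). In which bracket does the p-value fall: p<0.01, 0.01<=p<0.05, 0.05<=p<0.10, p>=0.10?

p-value bracket: p<0.01

Exact binomial: n=23, k=21, p₀=1/3=0.3333
P(X=j) = C(n,j)·p₀^j·(1−p₀)^(n−j); p = Σ P(X=j) over j with P(X=j) ≤ P(X=21)
p-value (two-sided) = 0.00000
→ bracket: p<0.01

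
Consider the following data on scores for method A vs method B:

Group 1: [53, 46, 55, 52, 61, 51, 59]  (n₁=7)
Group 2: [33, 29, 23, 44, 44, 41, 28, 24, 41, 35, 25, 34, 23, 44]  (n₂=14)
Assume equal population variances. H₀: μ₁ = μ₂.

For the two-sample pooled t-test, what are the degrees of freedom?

df = n₁ + n₂ − 2 = 7 + 14 − 2 = 19

degrees of freedom = 19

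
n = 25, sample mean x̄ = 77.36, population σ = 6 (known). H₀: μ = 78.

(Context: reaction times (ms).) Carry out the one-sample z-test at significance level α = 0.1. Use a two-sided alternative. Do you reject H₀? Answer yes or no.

SE = σ/√n = 6/√25 = 1.2000
z = (x̄−μ₀)/SE = (77.36−78)/1.2000 = -0.5333
p-value (two-sided) = 0.59380
At α=0.1: p ≥ α → fail to reject H₀

reject H₀: no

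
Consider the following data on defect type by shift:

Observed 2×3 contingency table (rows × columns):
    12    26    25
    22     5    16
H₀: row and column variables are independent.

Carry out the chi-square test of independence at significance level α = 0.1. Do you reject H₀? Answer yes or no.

Row totals [63, 43], col totals [34, 31, 41], n=106
χ² = (12−20.21)²/20.21 + (26−18.42)²/18.42 + (25−24.37)²/24.37 + (22−13.79)²/13.79 + (5−12.58)²/12.58 + (16−16.63)²/16.63 = 15.9363
df = 2
p-value (upper-tail) = 0.00035
At α=0.1: p < α → reject H₀

reject H₀: yes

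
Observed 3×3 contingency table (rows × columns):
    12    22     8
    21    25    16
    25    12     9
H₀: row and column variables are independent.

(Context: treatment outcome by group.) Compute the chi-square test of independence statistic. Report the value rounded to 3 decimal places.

test statistic = 8.985

Row totals [42, 62, 46], col totals [58, 59, 33], n=150
χ² = (12−16.24)²/16.24 + (22−16.52)²/16.52 + (8−9.24)²/9.24 + (21−23.97)²/23.97 + (25−24.39)²/24.39 + (16−13.64)²/13.64 + (25−17.79)²/17.79 + (12−18.09)²/18.09 + (9−10.12)²/10.12 = 8.9851
df = 4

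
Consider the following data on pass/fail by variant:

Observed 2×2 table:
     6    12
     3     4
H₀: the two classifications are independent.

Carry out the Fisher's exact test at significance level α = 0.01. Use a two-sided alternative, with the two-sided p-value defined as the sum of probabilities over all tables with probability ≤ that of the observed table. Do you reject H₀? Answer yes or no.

Margins: r₁=18, r₂=7, c₁=9, c₂=16, n=25
p_obs = C(18,6)·C(7,3)/C(25,9); sum pmf over tables with pmf ≤ p_obs
p-value (two-sided) = 0.67288
At α=0.01: p ≥ α → fail to reject H₀

reject H₀: no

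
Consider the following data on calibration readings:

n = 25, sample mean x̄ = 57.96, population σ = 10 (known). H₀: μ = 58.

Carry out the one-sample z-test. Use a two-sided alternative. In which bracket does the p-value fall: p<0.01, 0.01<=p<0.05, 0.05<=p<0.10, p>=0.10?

SE = σ/√n = 10/√25 = 2.0000
z = (x̄−μ₀)/SE = (57.96−58)/2.0000 = -0.0200
p-value (two-sided) = 0.98404
→ bracket: p>=0.10

p-value bracket: p>=0.10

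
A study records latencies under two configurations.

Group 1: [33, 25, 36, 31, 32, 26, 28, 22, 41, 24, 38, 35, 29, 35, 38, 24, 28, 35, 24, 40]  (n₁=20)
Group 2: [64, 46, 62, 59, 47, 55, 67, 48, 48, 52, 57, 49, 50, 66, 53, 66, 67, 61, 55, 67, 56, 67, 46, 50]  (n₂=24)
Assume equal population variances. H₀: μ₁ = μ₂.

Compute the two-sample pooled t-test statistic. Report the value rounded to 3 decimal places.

test statistic = -12.044

x̄₁=31.200, s₁=5.926, n₁=20
x̄₂=56.583, s₂=7.712, n₂=24
s_p² = [19·5.926² + 23·7.712²]/42 = 48.4532
SE = √(s_p²·(1/20+1/24)) = 2.1075
t = (31.200−56.583)/2.1075 = -12.0443
df = 42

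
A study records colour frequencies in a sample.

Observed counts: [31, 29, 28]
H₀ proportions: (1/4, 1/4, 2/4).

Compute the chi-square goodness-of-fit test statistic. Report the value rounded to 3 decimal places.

n = 88; E_i = n·p_i = [22.00, 22.00, 44.00]
χ² = (31−22.00)²/22.00 + (29−22.00)²/22.00 + (28−44.00)²/44.00 = 11.7273
df = 2

test statistic = 11.727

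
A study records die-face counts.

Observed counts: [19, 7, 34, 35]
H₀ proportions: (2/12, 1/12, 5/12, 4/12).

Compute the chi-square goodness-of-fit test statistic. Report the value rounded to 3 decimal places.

n = 95; E_i = n·p_i = [15.83, 7.92, 39.58, 31.67]
χ² = (19−15.83)²/15.83 + (7−7.92)²/7.92 + (34−39.58)²/39.58 + (35−31.67)²/31.67 = 1.8779
df = 3

test statistic = 1.878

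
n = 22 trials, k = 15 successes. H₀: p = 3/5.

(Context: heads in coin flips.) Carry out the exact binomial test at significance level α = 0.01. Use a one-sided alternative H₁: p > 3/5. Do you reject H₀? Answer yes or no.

reject H₀: no

Exact binomial: n=22, k=15, p₀=3/5=0.6000
P(X≥15) from Σ C(n,i)·p₀^i·(1−p₀)^(n−i)
p-value (one-sided, H₁ greater) = 0.28982
At α=0.01: p ≥ α → fail to reject H₀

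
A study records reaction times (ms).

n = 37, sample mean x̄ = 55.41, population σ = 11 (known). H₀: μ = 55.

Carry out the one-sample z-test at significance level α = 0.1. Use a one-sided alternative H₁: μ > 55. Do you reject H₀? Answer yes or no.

reject H₀: no

SE = σ/√n = 11/√37 = 1.8084
z = (x̄−μ₀)/SE = (55.41−55)/1.8084 = 0.2267
p-value (one-sided, H₁ greater) = 0.41032
At α=0.1: p ≥ α → fail to reject H₀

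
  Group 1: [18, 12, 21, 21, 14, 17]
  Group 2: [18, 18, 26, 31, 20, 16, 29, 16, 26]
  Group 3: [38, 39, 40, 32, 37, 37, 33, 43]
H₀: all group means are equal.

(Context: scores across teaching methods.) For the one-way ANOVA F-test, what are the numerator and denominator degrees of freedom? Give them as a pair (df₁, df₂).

k = 3 groups, N = 23 total
df = (k−1, N−k) = (3−1, 23−3) = (2, 20)

degrees of freedom = [2, 20]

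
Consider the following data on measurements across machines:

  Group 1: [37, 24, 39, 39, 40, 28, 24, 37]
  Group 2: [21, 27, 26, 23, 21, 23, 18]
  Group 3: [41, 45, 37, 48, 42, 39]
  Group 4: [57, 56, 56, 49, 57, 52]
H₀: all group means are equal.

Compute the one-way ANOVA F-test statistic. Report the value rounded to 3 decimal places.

Group means [33.50, 22.71, 42.00, 54.50], grand mean 37.259
SSB = Σnᵢ(x̄ᵢ−x̄)² = 3512.257; SSW = ΣΣ(x−x̄ᵢ)² = 528.929
MSB = 3512.257/3 = 1170.7522; MSW = 528.929/23 = 22.9969
F = MSB/MSW = 50.9091
df = (3, 23)

test statistic = 50.909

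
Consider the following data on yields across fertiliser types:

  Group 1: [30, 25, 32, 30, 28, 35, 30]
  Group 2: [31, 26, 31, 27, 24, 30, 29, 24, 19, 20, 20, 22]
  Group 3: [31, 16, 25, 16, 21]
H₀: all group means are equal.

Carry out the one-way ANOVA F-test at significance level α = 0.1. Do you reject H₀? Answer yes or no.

Group means [30.00, 25.25, 21.80], grand mean 25.917
SSB = Σnᵢ(x̄ᵢ−x̄)² = 206.783; SSW = ΣΣ(x−x̄ᵢ)² = 435.050
MSB = 206.783/2 = 103.3917; MSW = 435.050/21 = 20.7167
F = MSB/MSW = 4.9907
df = (2, 21)
p-value (upper-tail) = 0.01685
At α=0.1: p < α → reject H₀

reject H₀: yes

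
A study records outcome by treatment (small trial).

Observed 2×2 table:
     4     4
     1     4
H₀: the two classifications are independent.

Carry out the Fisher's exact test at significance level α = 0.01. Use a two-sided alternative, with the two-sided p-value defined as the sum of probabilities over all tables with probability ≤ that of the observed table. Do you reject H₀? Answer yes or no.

Margins: r₁=8, r₂=5, c₁=5, c₂=8, n=13
p_obs = C(8,4)·C(5,1)/C(13,5); sum pmf over tables with pmf ≤ p_obs
p-value (two-sided) = 0.56488
At α=0.01: p ≥ α → fail to reject H₀

reject H₀: no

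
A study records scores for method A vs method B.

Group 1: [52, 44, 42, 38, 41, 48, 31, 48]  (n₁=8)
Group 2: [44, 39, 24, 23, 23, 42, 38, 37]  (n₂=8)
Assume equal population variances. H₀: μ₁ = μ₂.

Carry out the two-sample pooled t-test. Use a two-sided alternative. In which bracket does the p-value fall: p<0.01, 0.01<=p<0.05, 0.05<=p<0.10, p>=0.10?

x̄₁=43.000, s₁=6.612, n₁=8
x̄₂=33.750, s₂=8.908, n₂=8
s_p² = [7·6.612² + 7·8.908²]/14 = 61.5357
SE = √(s_p²·(1/8+1/8)) = 3.9222
t = (43.000−33.750)/3.9222 = 2.3583
df = 14
p-value (two-sided) = 0.03343
→ bracket: 0.01<=p<0.05

p-value bracket: 0.01<=p<0.05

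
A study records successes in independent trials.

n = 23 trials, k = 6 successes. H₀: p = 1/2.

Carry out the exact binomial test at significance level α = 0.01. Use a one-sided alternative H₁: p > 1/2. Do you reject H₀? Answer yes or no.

Exact binomial: n=23, k=6, p₀=1/2=0.5000
P(X≥6) from Σ C(n,i)·p₀^i·(1−p₀)^(n−i)
p-value (one-sided, H₁ greater) = 0.99469
At α=0.01: p ≥ α → fail to reject H₀

reject H₀: no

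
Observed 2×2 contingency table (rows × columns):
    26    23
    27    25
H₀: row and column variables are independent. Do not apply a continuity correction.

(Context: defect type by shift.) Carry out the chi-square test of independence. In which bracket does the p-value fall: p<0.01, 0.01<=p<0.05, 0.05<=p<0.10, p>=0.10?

p-value bracket: p>=0.10

Row totals [49, 52], col totals [53, 48], n=101
χ² = (26−25.71)²/25.71 + (23−23.29)²/23.29 + (27−27.29)²/27.29 + (25−24.71)²/24.71 = 0.0131
df = 1
p-value (upper-tail) = 0.90886
→ bracket: p>=0.10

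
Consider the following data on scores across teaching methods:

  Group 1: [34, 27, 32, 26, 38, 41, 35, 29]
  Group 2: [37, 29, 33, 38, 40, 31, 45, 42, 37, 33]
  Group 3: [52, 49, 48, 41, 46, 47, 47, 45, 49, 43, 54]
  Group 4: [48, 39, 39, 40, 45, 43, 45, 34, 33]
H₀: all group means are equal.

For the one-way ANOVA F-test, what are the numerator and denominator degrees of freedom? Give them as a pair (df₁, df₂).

k = 4 groups, N = 38 total
df = (k−1, N−k) = (4−1, 38−4) = (3, 34)

degrees of freedom = [3, 34]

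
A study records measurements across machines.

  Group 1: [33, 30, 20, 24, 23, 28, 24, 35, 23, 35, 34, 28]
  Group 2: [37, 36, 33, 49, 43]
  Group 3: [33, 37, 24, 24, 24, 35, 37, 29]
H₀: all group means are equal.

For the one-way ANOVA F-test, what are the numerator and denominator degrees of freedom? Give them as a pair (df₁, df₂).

degrees of freedom = [2, 22]

k = 3 groups, N = 25 total
df = (k−1, N−k) = (3−1, 25−3) = (2, 22)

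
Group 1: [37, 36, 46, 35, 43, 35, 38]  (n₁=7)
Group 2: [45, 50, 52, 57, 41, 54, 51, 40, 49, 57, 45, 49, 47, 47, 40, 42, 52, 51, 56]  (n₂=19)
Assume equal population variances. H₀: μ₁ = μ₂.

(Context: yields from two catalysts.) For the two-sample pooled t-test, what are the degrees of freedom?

degrees of freedom = 24

df = n₁ + n₂ − 2 = 7 + 19 − 2 = 24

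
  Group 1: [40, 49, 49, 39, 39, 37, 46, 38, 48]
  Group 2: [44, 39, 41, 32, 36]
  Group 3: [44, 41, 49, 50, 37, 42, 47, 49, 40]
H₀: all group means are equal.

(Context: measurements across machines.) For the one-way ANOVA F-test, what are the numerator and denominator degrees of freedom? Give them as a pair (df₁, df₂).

k = 3 groups, N = 23 total
df = (k−1, N−k) = (3−1, 23−3) = (2, 20)

degrees of freedom = [2, 20]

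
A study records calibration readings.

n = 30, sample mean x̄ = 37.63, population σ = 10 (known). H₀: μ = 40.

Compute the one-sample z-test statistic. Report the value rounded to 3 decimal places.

SE = σ/√n = 10/√30 = 1.8257
z = (x̄−μ₀)/SE = (37.63−40)/1.8257 = -1.2981

test statistic = -1.298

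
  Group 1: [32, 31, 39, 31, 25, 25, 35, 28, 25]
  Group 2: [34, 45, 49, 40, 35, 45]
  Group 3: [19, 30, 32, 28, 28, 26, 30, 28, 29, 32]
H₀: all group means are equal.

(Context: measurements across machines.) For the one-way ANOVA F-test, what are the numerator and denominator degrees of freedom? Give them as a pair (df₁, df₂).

k = 3 groups, N = 25 total
df = (k−1, N−k) = (3−1, 25−3) = (2, 22)

degrees of freedom = [2, 22]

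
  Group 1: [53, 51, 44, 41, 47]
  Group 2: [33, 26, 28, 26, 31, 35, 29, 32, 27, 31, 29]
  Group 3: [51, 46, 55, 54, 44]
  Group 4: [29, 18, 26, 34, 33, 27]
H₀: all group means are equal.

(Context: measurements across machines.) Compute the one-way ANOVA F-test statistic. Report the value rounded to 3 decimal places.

Group means [47.20, 29.73, 50.00, 27.83], grand mean 36.296
SSB = Σnᵢ(x̄ᵢ−x̄)² = 2437.814; SSW = ΣΣ(x−x̄ᵢ)² = 443.815
MSB = 2437.814/3 = 812.6048; MSW = 443.815/23 = 19.2963
F = MSB/MSW = 42.1119
df = (3, 23)

test statistic = 42.112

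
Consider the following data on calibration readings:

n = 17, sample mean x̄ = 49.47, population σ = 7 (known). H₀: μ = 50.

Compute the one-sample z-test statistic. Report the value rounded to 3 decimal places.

SE = σ/√n = 7/√17 = 1.6977
z = (x̄−μ₀)/SE = (49.47−50)/1.6977 = -0.3122

test statistic = -0.312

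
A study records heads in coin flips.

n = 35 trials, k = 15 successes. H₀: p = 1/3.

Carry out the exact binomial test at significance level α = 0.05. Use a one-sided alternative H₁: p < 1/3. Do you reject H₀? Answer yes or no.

Exact binomial: n=35, k=15, p₀=1/3=0.3333
P(X≤15) from Σ C(n,i)·p₀^i·(1−p₀)^(n−i)
p-value (one-sided, H₁ less) = 0.91326
At α=0.05: p ≥ α → fail to reject H₀

reject H₀: no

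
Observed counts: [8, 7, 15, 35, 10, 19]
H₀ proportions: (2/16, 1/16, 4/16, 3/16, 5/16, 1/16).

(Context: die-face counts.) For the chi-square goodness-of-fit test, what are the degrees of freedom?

df = k − 1 = 6 − 1 = 5

degrees of freedom = 5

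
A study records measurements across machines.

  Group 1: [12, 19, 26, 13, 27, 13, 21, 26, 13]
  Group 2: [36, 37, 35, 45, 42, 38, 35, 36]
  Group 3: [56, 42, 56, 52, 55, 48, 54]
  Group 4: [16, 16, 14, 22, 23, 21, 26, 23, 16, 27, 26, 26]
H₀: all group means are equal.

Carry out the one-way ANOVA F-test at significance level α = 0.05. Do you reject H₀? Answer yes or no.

reject H₀: yes

Group means [18.89, 38.00, 51.86, 21.33], grand mean 30.361
SSB = Σnᵢ(x̄ᵢ−x̄)² = 5863.893; SSW = ΣΣ(x−x̄ᵢ)² = 818.413
MSB = 5863.893/3 = 1954.6310; MSW = 818.413/32 = 25.5754
F = MSB/MSW = 76.4262
df = (3, 32)
p-value (upper-tail) = 0.00000
At α=0.05: p < α → reject H₀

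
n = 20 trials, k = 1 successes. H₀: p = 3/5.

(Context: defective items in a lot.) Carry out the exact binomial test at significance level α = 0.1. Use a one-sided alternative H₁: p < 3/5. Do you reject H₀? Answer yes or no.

reject H₀: yes

Exact binomial: n=20, k=1, p₀=3/5=0.6000
P(X≤1) from Σ C(n,i)·p₀^i·(1−p₀)^(n−i)
p-value (one-sided, H₁ less) = 0.00000
At α=0.1: p < α → reject H₀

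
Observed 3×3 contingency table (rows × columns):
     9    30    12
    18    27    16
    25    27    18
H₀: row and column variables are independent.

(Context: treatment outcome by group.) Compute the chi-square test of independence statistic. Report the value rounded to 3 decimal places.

Row totals [51, 61, 70], col totals [52, 84, 46], n=182
χ² = (9−14.57)²/14.57 + (30−23.54)²/23.54 + (12−12.89)²/12.89 + (18−17.43)²/17.43 + (27−28.15)²/28.15 + (16−15.42)²/15.42 + (25−20.00)²/20.00 + (27−32.31)²/32.31 + (18−17.69)²/17.69 = 6.1808
df = 4

test statistic = 6.181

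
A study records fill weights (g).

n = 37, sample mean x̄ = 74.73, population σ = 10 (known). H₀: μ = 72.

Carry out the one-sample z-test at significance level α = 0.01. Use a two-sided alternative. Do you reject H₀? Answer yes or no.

reject H₀: no

SE = σ/√n = 10/√37 = 1.6440
z = (x̄−μ₀)/SE = (74.73−72)/1.6440 = 1.6606
p-value (two-sided) = 0.09679
At α=0.01: p ≥ α → fail to reject H₀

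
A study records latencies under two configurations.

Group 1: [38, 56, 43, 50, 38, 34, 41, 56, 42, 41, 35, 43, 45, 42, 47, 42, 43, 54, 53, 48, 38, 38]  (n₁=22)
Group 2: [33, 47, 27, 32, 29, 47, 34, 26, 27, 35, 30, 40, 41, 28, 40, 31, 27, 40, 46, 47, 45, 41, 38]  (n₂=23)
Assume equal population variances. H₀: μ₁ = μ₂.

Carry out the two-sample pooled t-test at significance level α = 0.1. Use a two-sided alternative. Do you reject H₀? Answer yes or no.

x̄₁=43.955, s₁=6.506, n₁=22
x̄₂=36.130, s₂=7.363, n₂=23
s_p² = [21·6.506² + 22·7.363²]/43 = 48.4084
SE = √(s_p²·(1/22+1/23)) = 2.0749
t = (43.955−36.130)/2.0749 = 3.7709
df = 43
p-value (two-sided) = 0.00049
At α=0.1: p < α → reject H₀

reject H₀: yes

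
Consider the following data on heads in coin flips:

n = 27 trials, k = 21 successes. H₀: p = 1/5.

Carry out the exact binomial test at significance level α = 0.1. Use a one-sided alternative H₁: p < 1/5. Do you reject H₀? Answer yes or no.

Exact binomial: n=27, k=21, p₀=1/5=0.2000
P(X≤21) from Σ C(n,i)·p₀^i·(1−p₀)^(n−i)
p-value (one-sided, H₁ less) = 1.00000
At α=0.1: p ≥ α → fail to reject H₀

reject H₀: no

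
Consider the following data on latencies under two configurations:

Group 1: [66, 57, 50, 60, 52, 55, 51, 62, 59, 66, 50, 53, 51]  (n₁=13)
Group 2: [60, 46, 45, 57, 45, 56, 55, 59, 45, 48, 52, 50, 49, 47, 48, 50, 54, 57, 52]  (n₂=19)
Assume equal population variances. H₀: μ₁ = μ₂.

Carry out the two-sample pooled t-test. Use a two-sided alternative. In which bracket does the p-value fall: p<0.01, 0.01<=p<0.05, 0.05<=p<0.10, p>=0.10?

p-value bracket: 0.01<=p<0.05

x̄₁=56.308, s₁=5.836, n₁=13
x̄₂=51.316, s₂=4.945, n₂=19
s_p² = [12·5.836² + 18·4.945²]/30 = 28.2958
SE = √(s_p²·(1/13+1/19)) = 1.9146
t = (56.308−51.316)/1.9146 = 2.6072
df = 30
p-value (two-sided) = 0.01408
→ bracket: 0.01<=p<0.05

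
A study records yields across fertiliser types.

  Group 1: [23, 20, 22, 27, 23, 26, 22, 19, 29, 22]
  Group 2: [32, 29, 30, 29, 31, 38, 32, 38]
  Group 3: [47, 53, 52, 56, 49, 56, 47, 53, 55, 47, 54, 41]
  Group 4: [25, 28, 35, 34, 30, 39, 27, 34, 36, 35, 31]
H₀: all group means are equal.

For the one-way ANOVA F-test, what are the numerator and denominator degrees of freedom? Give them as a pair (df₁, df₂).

degrees of freedom = [3, 37]

k = 4 groups, N = 41 total
df = (k−1, N−k) = (4−1, 41−4) = (3, 37)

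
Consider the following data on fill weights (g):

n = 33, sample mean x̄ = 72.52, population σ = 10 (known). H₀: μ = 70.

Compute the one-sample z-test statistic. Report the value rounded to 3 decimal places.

SE = σ/√n = 10/√33 = 1.7408
z = (x̄−μ₀)/SE = (72.52−70)/1.7408 = 1.4476

test statistic = 1.448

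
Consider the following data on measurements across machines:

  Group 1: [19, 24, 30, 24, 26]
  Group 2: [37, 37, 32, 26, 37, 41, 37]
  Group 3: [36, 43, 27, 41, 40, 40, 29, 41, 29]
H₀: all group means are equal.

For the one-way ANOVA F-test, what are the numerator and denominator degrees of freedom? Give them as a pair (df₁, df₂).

degrees of freedom = [2, 18]

k = 3 groups, N = 21 total
df = (k−1, N−k) = (3−1, 21−3) = (2, 18)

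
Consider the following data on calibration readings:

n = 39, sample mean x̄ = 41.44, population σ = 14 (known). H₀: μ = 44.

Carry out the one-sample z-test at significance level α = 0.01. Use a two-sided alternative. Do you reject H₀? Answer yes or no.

SE = σ/√n = 14/√39 = 2.2418
z = (x̄−μ₀)/SE = (41.44−44)/2.2418 = -1.1419
p-value (two-sided) = 0.25348
At α=0.01: p ≥ α → fail to reject H₀

reject H₀: no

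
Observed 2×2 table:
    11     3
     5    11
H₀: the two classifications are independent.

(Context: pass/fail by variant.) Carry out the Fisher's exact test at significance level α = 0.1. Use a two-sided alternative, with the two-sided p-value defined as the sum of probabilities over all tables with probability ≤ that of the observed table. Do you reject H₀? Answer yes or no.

Margins: r₁=14, r₂=16, c₁=16, c₂=14, n=30
p_obs = C(14,11)·C(16,5)/C(30,16); sum pmf over tables with pmf ≤ p_obs
p-value (two-sided) = 0.01361
At α=0.1: p < α → reject H₀

reject H₀: yes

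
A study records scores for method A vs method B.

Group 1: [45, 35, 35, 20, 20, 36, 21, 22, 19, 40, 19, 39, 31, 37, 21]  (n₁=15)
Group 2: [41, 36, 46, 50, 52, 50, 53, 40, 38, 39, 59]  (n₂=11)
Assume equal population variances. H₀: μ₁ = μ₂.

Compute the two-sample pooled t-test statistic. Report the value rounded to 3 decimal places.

test statistic = -4.845

x̄₁=29.333, s₁=9.271, n₁=15
x̄₂=45.818, s₂=7.481, n₂=11
s_p² = [14·9.271² + 10·7.481²]/24 = 73.4571
SE = √(s_p²·(1/15+1/11)) = 3.4022
t = (29.333−45.818)/3.4022 = -4.8453
df = 24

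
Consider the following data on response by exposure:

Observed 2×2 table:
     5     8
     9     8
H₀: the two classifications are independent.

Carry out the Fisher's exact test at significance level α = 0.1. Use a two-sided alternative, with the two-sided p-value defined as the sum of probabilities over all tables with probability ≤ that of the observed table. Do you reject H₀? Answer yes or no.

Margins: r₁=13, r₂=17, c₁=14, c₂=16, n=30
p_obs = C(13,5)·C(17,9)/C(30,14); sum pmf over tables with pmf ≤ p_obs
p-value (two-sided) = 0.48365
At α=0.1: p ≥ α → fail to reject H₀

reject H₀: no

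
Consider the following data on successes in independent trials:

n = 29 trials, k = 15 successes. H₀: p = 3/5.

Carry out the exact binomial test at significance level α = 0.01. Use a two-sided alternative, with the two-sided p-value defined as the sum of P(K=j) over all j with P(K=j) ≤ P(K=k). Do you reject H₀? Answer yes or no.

Exact binomial: n=29, k=15, p₀=3/5=0.6000
P(X=j) = C(n,j)·p₀^j·(1−p₀)^(n−j); p = Σ P(X=j) over j with P(X=j) ≤ P(X=15)
p-value (two-sided) = 0.44878
At α=0.01: p ≥ α → fail to reject H₀

reject H₀: no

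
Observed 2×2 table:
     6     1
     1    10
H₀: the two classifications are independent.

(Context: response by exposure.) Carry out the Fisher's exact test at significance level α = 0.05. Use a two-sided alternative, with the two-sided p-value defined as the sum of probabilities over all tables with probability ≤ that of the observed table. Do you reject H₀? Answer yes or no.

reject H₀: yes

Margins: r₁=7, r₂=11, c₁=7, c₂=11, n=18
p_obs = C(7,6)·C(11,1)/C(18,7); sum pmf over tables with pmf ≤ p_obs
p-value (two-sided) = 0.00245
At α=0.05: p < α → reject H₀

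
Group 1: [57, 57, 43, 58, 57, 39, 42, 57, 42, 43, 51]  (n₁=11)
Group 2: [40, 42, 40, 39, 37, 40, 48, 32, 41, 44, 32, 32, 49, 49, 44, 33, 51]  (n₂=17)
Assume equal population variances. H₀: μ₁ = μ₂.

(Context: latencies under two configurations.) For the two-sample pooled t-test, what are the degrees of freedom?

df = n₁ + n₂ − 2 = 11 + 17 − 2 = 26

degrees of freedom = 26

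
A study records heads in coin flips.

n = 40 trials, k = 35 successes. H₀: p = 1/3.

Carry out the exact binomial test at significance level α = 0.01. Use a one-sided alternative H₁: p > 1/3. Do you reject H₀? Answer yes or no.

reject H₀: yes

Exact binomial: n=40, k=35, p₀=1/3=0.3333
P(X≥35) from Σ C(n,i)·p₀^i·(1−p₀)^(n−i)
p-value (one-sided, H₁ greater) = 0.00000
At α=0.01: p < α → reject H₀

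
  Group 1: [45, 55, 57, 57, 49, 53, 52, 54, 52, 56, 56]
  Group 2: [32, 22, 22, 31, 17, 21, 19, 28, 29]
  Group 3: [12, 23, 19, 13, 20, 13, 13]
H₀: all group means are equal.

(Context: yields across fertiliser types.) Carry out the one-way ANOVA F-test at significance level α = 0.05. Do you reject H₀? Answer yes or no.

reject H₀: yes

Group means [53.27, 24.56, 16.14], grand mean 34.074
SSB = Σnᵢ(x̄ᵢ−x̄)² = 7120.591; SSW = ΣΣ(x−x̄ᵢ)² = 495.261
MSB = 7120.591/2 = 3560.2953; MSW = 495.261/24 = 20.6359
F = MSB/MSW = 172.5293
df = (2, 24)
p-value (upper-tail) = 0.00000
At α=0.05: p < α → reject H₀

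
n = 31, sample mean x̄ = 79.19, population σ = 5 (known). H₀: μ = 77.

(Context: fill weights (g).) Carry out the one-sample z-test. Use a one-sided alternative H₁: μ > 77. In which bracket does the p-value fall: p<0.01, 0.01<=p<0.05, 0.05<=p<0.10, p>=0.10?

SE = σ/√n = 5/√31 = 0.8980
z = (x̄−μ₀)/SE = (79.19−77)/0.8980 = 2.4387
p-value (one-sided, H₁ greater) = 0.00737
→ bracket: p<0.01

p-value bracket: p<0.01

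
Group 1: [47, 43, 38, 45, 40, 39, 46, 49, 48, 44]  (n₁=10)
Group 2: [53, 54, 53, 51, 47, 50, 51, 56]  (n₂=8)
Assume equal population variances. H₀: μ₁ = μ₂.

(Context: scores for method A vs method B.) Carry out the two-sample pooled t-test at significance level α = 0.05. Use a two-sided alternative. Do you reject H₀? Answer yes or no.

reject H₀: yes

x̄₁=43.900, s₁=3.843, n₁=10
x̄₂=51.875, s₂=2.748, n₂=8
s_p² = [9·3.843² + 7·2.748²]/16 = 11.6109
SE = √(s_p²·(1/10+1/8)) = 1.6163
t = (43.900−51.875)/1.6163 = -4.9341
df = 16
p-value (two-sided) = 0.00015
At α=0.05: p < α → reject H₀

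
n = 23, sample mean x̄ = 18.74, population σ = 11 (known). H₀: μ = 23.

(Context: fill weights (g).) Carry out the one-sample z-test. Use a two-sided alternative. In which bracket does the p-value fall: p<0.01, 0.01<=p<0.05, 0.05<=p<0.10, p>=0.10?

SE = σ/√n = 11/√23 = 2.2937
z = (x̄−μ₀)/SE = (18.74−23)/2.2937 = -1.8573
p-value (two-sided) = 0.06327
→ bracket: 0.05<=p<0.10

p-value bracket: 0.05<=p<0.10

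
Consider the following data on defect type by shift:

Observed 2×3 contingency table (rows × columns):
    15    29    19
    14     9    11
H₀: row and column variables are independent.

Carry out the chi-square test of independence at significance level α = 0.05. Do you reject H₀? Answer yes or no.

reject H₀: no

Row totals [63, 34], col totals [29, 38, 30], n=97
χ² = (15−18.84)²/18.84 + (29−24.68)²/24.68 + (19−19.48)²/19.48 + (14−10.16)²/10.16 + (9−13.32)²/13.32 + (11−10.52)²/10.52 = 4.4190
df = 2
p-value (upper-tail) = 0.10975
At α=0.05: p ≥ α → fail to reject H₀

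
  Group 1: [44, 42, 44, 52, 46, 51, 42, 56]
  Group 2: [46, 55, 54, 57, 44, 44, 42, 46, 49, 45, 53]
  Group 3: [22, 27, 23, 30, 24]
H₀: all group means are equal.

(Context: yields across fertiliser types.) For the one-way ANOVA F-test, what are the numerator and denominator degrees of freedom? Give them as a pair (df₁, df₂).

k = 3 groups, N = 24 total
df = (k−1, N−k) = (3−1, 24−3) = (2, 21)

degrees of freedom = [2, 21]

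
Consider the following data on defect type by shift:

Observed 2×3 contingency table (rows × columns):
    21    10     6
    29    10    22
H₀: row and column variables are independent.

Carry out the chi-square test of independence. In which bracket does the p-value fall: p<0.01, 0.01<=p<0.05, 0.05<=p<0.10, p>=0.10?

Row totals [37, 61], col totals [50, 20, 28], n=98
χ² = (21−18.88)²/18.88 + (10−7.55)²/7.55 + (6−10.57)²/10.57 + (29−31.12)²/31.12 + (10−12.45)²/12.45 + (22−17.43)²/17.43 = 4.8353
df = 2
p-value (upper-tail) = 0.08913
→ bracket: 0.05<=p<0.10

p-value bracket: 0.05<=p<0.10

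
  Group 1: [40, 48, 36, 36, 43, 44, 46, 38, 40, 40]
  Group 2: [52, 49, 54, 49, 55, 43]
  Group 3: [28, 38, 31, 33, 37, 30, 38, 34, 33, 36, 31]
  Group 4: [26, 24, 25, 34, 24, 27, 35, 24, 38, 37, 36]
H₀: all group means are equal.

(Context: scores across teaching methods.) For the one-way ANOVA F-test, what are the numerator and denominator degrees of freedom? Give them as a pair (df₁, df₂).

k = 4 groups, N = 38 total
df = (k−1, N−k) = (4−1, 38−4) = (3, 34)

degrees of freedom = [3, 34]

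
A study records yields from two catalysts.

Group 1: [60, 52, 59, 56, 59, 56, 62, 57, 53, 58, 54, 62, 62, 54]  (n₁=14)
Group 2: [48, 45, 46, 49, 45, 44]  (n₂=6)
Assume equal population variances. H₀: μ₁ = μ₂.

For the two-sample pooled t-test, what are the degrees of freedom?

df = n₁ + n₂ − 2 = 14 + 6 − 2 = 18

degrees of freedom = 18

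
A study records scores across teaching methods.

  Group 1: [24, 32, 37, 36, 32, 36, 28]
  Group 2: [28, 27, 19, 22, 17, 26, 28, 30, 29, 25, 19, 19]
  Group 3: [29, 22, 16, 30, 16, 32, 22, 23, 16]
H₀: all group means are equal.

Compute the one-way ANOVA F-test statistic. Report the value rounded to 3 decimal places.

Group means [32.14, 24.08, 22.89], grand mean 25.714
SSB = Σnᵢ(x̄ᵢ−x̄)² = 393.052; SSW = ΣΣ(x−x̄ᵢ)² = 686.663
MSB = 393.052/2 = 196.5258; MSW = 686.663/25 = 27.4665
F = MSB/MSW = 7.1551
df = (2, 25)

test statistic = 7.155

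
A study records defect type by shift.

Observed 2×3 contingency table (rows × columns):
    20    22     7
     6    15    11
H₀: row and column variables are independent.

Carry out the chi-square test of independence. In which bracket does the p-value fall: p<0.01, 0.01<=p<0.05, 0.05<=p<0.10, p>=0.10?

Row totals [49, 32], col totals [26, 37, 18], n=81
χ² = (20−15.73)²/15.73 + (22−22.38)²/22.38 + (7−10.89)²/10.89 + (6−10.27)²/10.27 + (15−14.62)²/14.62 + (11−7.11)²/7.11 = 6.4687
df = 2
p-value (upper-tail) = 0.03939
→ bracket: 0.01<=p<0.05

p-value bracket: 0.01<=p<0.05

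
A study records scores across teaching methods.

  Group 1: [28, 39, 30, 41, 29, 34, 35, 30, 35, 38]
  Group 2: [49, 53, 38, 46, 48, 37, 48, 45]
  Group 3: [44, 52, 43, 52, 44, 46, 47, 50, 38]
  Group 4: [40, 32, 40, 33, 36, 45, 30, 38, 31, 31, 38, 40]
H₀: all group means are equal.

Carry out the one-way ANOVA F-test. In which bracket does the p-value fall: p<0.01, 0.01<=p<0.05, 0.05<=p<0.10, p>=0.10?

p-value bracket: p<0.01

Group means [33.90, 45.50, 46.22, 36.17], grand mean 39.821
SSB = Σnᵢ(x̄ᵢ−x̄)² = 1137.621; SSW = ΣΣ(x−x̄ᵢ)² = 812.122
MSB = 1137.621/3 = 379.2071; MSW = 812.122/35 = 23.2035
F = MSB/MSW = 16.3427
df = (3, 35)
p-value (upper-tail) = 0.00000
→ bracket: p<0.01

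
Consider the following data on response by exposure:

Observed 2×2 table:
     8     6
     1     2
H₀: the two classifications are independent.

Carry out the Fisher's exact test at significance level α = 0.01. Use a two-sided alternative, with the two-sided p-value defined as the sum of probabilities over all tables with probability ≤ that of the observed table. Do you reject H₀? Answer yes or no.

Margins: r₁=14, r₂=3, c₁=9, c₂=8, n=17
p_obs = C(14,8)·C(3,1)/C(17,9); sum pmf over tables with pmf ≤ p_obs
p-value (two-sided) = 0.57647
At α=0.01: p ≥ α → fail to reject H₀

reject H₀: no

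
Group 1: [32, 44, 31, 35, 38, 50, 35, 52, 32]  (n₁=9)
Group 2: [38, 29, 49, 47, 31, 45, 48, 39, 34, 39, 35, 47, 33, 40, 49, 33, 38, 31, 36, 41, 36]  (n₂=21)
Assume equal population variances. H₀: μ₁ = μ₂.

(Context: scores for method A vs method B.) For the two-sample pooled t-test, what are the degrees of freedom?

df = n₁ + n₂ − 2 = 9 + 21 − 2 = 28

degrees of freedom = 28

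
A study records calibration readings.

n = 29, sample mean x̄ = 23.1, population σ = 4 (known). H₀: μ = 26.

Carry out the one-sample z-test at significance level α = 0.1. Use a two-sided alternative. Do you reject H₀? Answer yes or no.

SE = σ/√n = 4/√29 = 0.7428
z = (x̄−μ₀)/SE = (23.1−26)/0.7428 = -3.9042
p-value (two-sided) = 0.00009
At α=0.1: p < α → reject H₀

reject H₀: yes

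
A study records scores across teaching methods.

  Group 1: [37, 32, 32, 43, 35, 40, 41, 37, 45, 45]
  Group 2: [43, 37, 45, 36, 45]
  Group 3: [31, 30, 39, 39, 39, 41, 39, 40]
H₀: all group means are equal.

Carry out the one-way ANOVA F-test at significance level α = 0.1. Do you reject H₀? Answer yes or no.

Group means [38.70, 41.20, 37.25], grand mean 38.739
SSB = Σnᵢ(x̄ᵢ−x̄)² = 48.035; SSW = ΣΣ(x−x̄ᵢ)² = 416.400
MSB = 48.035/2 = 24.0174; MSW = 416.400/20 = 20.8200
F = MSB/MSW = 1.1536
df = (2, 20)
p-value (upper-tail) = 0.33563
At α=0.1: p ≥ α → fail to reject H₀

reject H₀: no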